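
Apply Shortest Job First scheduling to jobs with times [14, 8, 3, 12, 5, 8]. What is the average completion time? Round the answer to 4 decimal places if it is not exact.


SJF order (ascending): [3, 5, 8, 8, 12, 14]
Completion times:
  Job 1: burst=3, C=3
  Job 2: burst=5, C=8
  Job 3: burst=8, C=16
  Job 4: burst=8, C=24
  Job 5: burst=12, C=36
  Job 6: burst=14, C=50
Average completion = 137/6 = 22.8333

22.8333


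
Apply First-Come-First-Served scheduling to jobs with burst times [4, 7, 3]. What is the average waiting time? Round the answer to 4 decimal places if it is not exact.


FCFS order (as given): [4, 7, 3]
Waiting times:
  Job 1: wait = 0
  Job 2: wait = 4
  Job 3: wait = 11
Sum of waiting times = 15
Average waiting time = 15/3 = 5.0

5.0


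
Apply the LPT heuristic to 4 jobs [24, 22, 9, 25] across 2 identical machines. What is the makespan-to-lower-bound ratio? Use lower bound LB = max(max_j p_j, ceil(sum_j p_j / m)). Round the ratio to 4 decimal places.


LPT order: [25, 24, 22, 9]
Machine loads after assignment: [34, 46]
LPT makespan = 46
Lower bound = max(max_job, ceil(total/2)) = max(25, 40) = 40
Ratio = 46 / 40 = 1.15

1.15


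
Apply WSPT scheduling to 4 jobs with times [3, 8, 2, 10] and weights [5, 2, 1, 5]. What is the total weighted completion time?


Compute p/w ratios and sort ascending (WSPT): [(3, 5), (2, 1), (10, 5), (8, 2)]
Compute weighted completion times:
  Job (p=3,w=5): C=3, w*C=5*3=15
  Job (p=2,w=1): C=5, w*C=1*5=5
  Job (p=10,w=5): C=15, w*C=5*15=75
  Job (p=8,w=2): C=23, w*C=2*23=46
Total weighted completion time = 141

141


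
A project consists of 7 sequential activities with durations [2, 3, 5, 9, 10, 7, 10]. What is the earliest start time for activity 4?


Activity 4 starts after activities 1 through 3 complete.
Predecessor durations: [2, 3, 5]
ES = 2 + 3 + 5 = 10

10


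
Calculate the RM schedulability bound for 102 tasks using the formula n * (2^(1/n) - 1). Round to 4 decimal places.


Compute 2^(1/102) = 1.0068187028
Subtract 1: 1.0068187028 - 1 = 0.0068187028
Multiply by n: 102 * 0.0068187028 = 0.6955076856
Round to 4 dp: 0.6955

0.6955


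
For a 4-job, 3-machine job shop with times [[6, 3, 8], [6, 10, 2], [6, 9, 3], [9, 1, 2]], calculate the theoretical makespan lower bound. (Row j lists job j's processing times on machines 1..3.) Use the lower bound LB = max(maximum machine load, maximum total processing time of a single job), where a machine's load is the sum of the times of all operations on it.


Machine loads:
  Machine 1: 6 + 6 + 6 + 9 = 27
  Machine 2: 3 + 10 + 9 + 1 = 23
  Machine 3: 8 + 2 + 3 + 2 = 15
Max machine load = 27
Job totals:
  Job 1: 17
  Job 2: 18
  Job 3: 18
  Job 4: 12
Max job total = 18
Lower bound = max(27, 18) = 27

27


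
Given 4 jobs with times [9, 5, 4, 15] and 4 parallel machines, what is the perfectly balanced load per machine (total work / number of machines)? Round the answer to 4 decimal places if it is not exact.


Total processing time = 9 + 5 + 4 + 15 = 33
Number of machines = 4
Ideal balanced load = 33 / 4 = 8.25

8.25


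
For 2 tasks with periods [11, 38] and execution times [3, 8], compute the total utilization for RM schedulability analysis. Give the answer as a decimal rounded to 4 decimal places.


Compute individual utilizations (exact fractions):
  Task 1: C/T = 3/11 (approx. 0.2727)
  Task 2: C/T = 8/38 = 4/19 (approx. 0.2105)
Total utilization U = 3/11 + 4/19 = 101/209
Rounded to 4 decimal places: U = 0.4833
RM (Liu & Layland) bound for 2 tasks = 0.828427; compare with U = 101/209 (approx. 0.483254)
U <= bound, so schedulable by RM sufficient condition.

0.4833


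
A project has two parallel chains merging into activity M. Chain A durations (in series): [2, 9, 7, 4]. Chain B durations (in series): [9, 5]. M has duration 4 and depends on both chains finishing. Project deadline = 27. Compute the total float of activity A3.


Forward pass: ES(A3) = sum of predecessors on chain A = 11
EF = ES + duration = 11 + 7 = 18
Backward pass: LF(M) = deadline = 27; LS(M) = 27 - 4 = 23
LF(A3) = LS(M) - sum(successors on chain A) = 23 - 4 = 19
LS = LF - duration = 19 - 7 = 12
Total float = LS - ES = 12 - 11 = 1

1


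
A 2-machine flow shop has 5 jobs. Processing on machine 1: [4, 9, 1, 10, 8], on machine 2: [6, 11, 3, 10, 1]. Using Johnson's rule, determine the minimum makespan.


Apply Johnson's rule:
  Group 1 (a <= b): [(3, 1, 3), (1, 4, 6), (2, 9, 11), (4, 10, 10)]
  Group 2 (a > b): [(5, 8, 1)]
Optimal job order: [3, 1, 2, 4, 5]
Schedule:
  Job 3: M1 done at 1, M2 done at 4
  Job 1: M1 done at 5, M2 done at 11
  Job 2: M1 done at 14, M2 done at 25
  Job 4: M1 done at 24, M2 done at 35
  Job 5: M1 done at 32, M2 done at 36
Makespan = 36

36


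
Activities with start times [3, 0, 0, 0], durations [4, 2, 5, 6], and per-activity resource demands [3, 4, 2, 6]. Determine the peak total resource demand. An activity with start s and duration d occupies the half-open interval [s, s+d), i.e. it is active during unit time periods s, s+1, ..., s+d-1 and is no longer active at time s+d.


Each activity i is active on [start_i, start_i + duration_i).
Compute total resource usage per time slot:
  t=0: active resources = [4, 2, 6], total = 12
  t=1: active resources = [4, 2, 6], total = 12
  t=2: active resources = [2, 6], total = 8
  t=3: active resources = [3, 2, 6], total = 11
  t=4: active resources = [3, 2, 6], total = 11
  t=5: active resources = [3, 6], total = 9
  t=6: active resources = [3], total = 3
Peak resource demand = 12

12


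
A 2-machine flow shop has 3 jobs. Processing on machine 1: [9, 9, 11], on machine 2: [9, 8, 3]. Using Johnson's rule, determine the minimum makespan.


Apply Johnson's rule:
  Group 1 (a <= b): [(1, 9, 9)]
  Group 2 (a > b): [(2, 9, 8), (3, 11, 3)]
Optimal job order: [1, 2, 3]
Schedule:
  Job 1: M1 done at 9, M2 done at 18
  Job 2: M1 done at 18, M2 done at 26
  Job 3: M1 done at 29, M2 done at 32
Makespan = 32

32


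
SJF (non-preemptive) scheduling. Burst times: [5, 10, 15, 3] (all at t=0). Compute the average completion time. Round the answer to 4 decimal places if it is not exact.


SJF order (ascending): [3, 5, 10, 15]
Completion times:
  Job 1: burst=3, C=3
  Job 2: burst=5, C=8
  Job 3: burst=10, C=18
  Job 4: burst=15, C=33
Average completion = 62/4 = 15.5

15.5


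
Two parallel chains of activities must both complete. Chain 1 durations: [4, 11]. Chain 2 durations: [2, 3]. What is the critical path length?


Path A total = 4 + 11 = 15
Path B total = 2 + 3 = 5
Critical path = longest path = max(15, 5) = 15

15


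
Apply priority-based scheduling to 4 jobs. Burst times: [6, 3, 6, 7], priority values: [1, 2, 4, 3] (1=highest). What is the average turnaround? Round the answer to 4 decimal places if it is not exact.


Sort by priority (ascending = highest first):
Order: [(1, 6), (2, 3), (3, 7), (4, 6)]
Completion times:
  Priority 1, burst=6, C=6
  Priority 2, burst=3, C=9
  Priority 3, burst=7, C=16
  Priority 4, burst=6, C=22
Average turnaround = 53/4 = 13.25

13.25


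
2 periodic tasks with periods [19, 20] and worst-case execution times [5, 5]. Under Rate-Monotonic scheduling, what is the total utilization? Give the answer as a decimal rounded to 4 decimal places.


Compute individual utilizations (exact fractions):
  Task 1: C/T = 5/19 (approx. 0.2632)
  Task 2: C/T = 5/20 = 1/4 (approx. 0.25)
Total utilization U = 5/19 + 1/4 = 39/76
Rounded to 4 decimal places: U = 0.5132
RM (Liu & Layland) bound for 2 tasks = 0.828427; compare with U = 39/76 (approx. 0.513158)
U <= bound, so schedulable by RM sufficient condition.

0.5132


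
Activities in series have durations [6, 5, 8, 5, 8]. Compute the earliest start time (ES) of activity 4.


Activity 4 starts after activities 1 through 3 complete.
Predecessor durations: [6, 5, 8]
ES = 6 + 5 + 8 = 19

19


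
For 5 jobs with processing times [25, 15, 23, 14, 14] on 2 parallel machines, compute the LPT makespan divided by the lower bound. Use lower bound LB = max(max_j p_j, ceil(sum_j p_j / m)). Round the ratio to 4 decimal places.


LPT order: [25, 23, 15, 14, 14]
Machine loads after assignment: [39, 52]
LPT makespan = 52
Lower bound = max(max_job, ceil(total/2)) = max(25, 46) = 46
Ratio = 52 / 46 = 1.1304

1.1304


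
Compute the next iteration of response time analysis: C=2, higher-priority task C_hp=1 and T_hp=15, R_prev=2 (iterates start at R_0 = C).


R_next = C + ceil(R_prev / T_hp) * C_hp
ceil(2 / 15) = ceil(0.1333) = 1
Interference = 1 * 1 = 1
R_next = 2 + 1 = 3

3


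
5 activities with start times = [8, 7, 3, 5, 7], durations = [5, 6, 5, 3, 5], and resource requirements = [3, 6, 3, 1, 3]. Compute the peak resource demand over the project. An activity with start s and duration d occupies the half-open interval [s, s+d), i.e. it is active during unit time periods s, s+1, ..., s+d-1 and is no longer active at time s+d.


Each activity i is active on [start_i, start_i + duration_i).
Compute total resource usage per time slot:
  t=0: active resources = [], total = 0
  t=1: active resources = [], total = 0
  t=2: active resources = [], total = 0
  t=3: active resources = [3], total = 3
  t=4: active resources = [3], total = 3
  t=5: active resources = [3, 1], total = 4
  t=6: active resources = [3, 1], total = 4
  t=7: active resources = [6, 3, 1, 3], total = 13
  t=8: active resources = [3, 6, 3], total = 12
  t=9: active resources = [3, 6, 3], total = 12
  t=10: active resources = [3, 6, 3], total = 12
  t=11: active resources = [3, 6, 3], total = 12
  t=12: active resources = [3, 6], total = 9
Peak resource demand = 13

13


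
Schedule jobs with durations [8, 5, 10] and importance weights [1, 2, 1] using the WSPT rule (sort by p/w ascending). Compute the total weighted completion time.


Compute p/w ratios and sort ascending (WSPT): [(5, 2), (8, 1), (10, 1)]
Compute weighted completion times:
  Job (p=5,w=2): C=5, w*C=2*5=10
  Job (p=8,w=1): C=13, w*C=1*13=13
  Job (p=10,w=1): C=23, w*C=1*23=23
Total weighted completion time = 46

46


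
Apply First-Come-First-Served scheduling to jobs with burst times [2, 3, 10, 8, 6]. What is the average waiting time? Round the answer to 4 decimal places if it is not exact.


FCFS order (as given): [2, 3, 10, 8, 6]
Waiting times:
  Job 1: wait = 0
  Job 2: wait = 2
  Job 3: wait = 5
  Job 4: wait = 15
  Job 5: wait = 23
Sum of waiting times = 45
Average waiting time = 45/5 = 9.0

9.0


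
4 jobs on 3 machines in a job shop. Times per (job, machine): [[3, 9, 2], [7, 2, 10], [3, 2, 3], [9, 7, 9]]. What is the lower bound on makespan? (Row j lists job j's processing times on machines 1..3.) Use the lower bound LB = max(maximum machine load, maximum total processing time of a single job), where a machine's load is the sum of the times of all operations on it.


Machine loads:
  Machine 1: 3 + 7 + 3 + 9 = 22
  Machine 2: 9 + 2 + 2 + 7 = 20
  Machine 3: 2 + 10 + 3 + 9 = 24
Max machine load = 24
Job totals:
  Job 1: 14
  Job 2: 19
  Job 3: 8
  Job 4: 25
Max job total = 25
Lower bound = max(24, 25) = 25

25


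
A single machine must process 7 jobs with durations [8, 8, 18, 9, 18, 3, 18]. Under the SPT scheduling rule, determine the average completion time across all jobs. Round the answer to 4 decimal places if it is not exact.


Sort jobs by processing time (SPT order): [3, 8, 8, 9, 18, 18, 18]
Compute completion times sequentially:
  Job 1: processing = 3, completes at 3
  Job 2: processing = 8, completes at 11
  Job 3: processing = 8, completes at 19
  Job 4: processing = 9, completes at 28
  Job 5: processing = 18, completes at 46
  Job 6: processing = 18, completes at 64
  Job 7: processing = 18, completes at 82
Sum of completion times = 253
Average completion time = 253/7 = 36.1429

36.1429


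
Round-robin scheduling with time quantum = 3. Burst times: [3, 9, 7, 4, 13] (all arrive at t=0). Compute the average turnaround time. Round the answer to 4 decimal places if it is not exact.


Time quantum = 3
Execution trace:
  J1 runs 3 units, time = 3
  J2 runs 3 units, time = 6
  J3 runs 3 units, time = 9
  J4 runs 3 units, time = 12
  J5 runs 3 units, time = 15
  J2 runs 3 units, time = 18
  J3 runs 3 units, time = 21
  J4 runs 1 units, time = 22
  J5 runs 3 units, time = 25
  J2 runs 3 units, time = 28
  J3 runs 1 units, time = 29
  J5 runs 3 units, time = 32
  J5 runs 3 units, time = 35
  J5 runs 1 units, time = 36
Finish times: [3, 28, 29, 22, 36]
Average turnaround = 118/5 = 23.6

23.6


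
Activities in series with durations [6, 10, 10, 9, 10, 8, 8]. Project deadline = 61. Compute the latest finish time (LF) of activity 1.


LF(activity 1) = deadline - sum of successor durations
Successors: activities 2 through 7 with durations [10, 10, 9, 10, 8, 8]
Sum of successor durations = 55
LF = 61 - 55 = 6

6


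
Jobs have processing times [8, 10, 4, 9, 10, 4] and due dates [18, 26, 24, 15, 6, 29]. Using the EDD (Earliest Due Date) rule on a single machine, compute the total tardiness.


Sort by due date (EDD order): [(10, 6), (9, 15), (8, 18), (4, 24), (10, 26), (4, 29)]
Compute completion times and tardiness:
  Job 1: p=10, d=6, C=10, tardiness=max(0,10-6)=4
  Job 2: p=9, d=15, C=19, tardiness=max(0,19-15)=4
  Job 3: p=8, d=18, C=27, tardiness=max(0,27-18)=9
  Job 4: p=4, d=24, C=31, tardiness=max(0,31-24)=7
  Job 5: p=10, d=26, C=41, tardiness=max(0,41-26)=15
  Job 6: p=4, d=29, C=45, tardiness=max(0,45-29)=16
Total tardiness = 55

55


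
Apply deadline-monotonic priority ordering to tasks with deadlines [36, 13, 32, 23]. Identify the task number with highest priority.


Sort tasks by relative deadline (ascending):
  Task 2: deadline = 13
  Task 4: deadline = 23
  Task 3: deadline = 32
  Task 1: deadline = 36
Priority order (highest first): [2, 4, 3, 1]
Highest priority task = 2

2


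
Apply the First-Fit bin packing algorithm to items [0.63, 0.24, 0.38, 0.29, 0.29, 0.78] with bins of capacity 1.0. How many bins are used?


Place items sequentially using First-Fit:
  Item 0.63 -> new Bin 1
  Item 0.24 -> Bin 1 (now 0.87)
  Item 0.38 -> new Bin 2
  Item 0.29 -> Bin 2 (now 0.67)
  Item 0.29 -> Bin 2 (now 0.96)
  Item 0.78 -> new Bin 3
Total bins used = 3

3


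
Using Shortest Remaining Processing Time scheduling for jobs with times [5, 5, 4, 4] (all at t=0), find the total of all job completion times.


Since all jobs arrive at t=0, SRPT equals SPT ordering.
SPT order: [4, 4, 5, 5]
Completion times:
  Job 1: p=4, C=4
  Job 2: p=4, C=8
  Job 3: p=5, C=13
  Job 4: p=5, C=18
Total completion time = 4 + 8 + 13 + 18 = 43

43


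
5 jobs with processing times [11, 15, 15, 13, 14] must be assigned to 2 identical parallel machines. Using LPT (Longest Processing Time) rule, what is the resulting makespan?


Sort jobs in decreasing order (LPT): [15, 15, 14, 13, 11]
Assign each job to the least loaded machine:
  Machine 1: jobs [15, 14], load = 29
  Machine 2: jobs [15, 13, 11], load = 39
Makespan = max load = 39

39


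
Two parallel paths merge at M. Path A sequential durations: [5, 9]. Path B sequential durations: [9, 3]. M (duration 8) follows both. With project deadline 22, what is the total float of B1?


Forward pass: ES(B1) = sum of predecessors on chain B = 0
EF = ES + duration = 0 + 9 = 9
Backward pass: LF(M) = deadline = 22; LS(M) = 22 - 8 = 14
LF(B1) = LS(M) - sum(successors on chain B) = 14 - 3 = 11
LS = LF - duration = 11 - 9 = 2
Total float = LS - ES = 2 - 0 = 2

2


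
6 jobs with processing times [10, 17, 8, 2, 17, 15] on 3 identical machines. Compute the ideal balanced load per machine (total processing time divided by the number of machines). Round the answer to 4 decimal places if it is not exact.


Total processing time = 10 + 17 + 8 + 2 + 17 + 15 = 69
Number of machines = 3
Ideal balanced load = 69 / 3 = 23.0

23.0


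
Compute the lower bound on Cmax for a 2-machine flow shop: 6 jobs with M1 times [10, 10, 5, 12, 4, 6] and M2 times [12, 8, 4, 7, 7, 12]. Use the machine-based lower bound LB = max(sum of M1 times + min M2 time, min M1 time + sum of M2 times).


LB1 = sum(M1 times) + min(M2 times) = 47 + 4 = 51
LB2 = min(M1 times) + sum(M2 times) = 4 + 50 = 54
Lower bound = max(LB1, LB2) = max(51, 54) = 54

54


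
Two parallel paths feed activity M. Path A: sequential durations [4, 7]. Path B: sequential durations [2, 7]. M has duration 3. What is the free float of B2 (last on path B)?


ES(B2) = sum of predecessors on chain B = 2
EF(B2) = ES + duration = 2 + 7 = 9
Successor of B2 is M. ES(M) = max(sum(A), sum(B)) = max(11, 9) = 11
Free float = ES(successor) - EF(current) = 11 - 9 = 2

2


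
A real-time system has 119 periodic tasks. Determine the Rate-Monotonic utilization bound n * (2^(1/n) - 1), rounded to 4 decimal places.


Compute 2^(1/119) = 1.0058417632
Subtract 1: 1.0058417632 - 1 = 0.0058417632
Multiply by n: 119 * 0.0058417632 = 0.6951698208
Round to 4 dp: 0.6952

0.6952


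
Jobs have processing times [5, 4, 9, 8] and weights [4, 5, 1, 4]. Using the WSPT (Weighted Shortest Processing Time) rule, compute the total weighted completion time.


Compute p/w ratios and sort ascending (WSPT): [(4, 5), (5, 4), (8, 4), (9, 1)]
Compute weighted completion times:
  Job (p=4,w=5): C=4, w*C=5*4=20
  Job (p=5,w=4): C=9, w*C=4*9=36
  Job (p=8,w=4): C=17, w*C=4*17=68
  Job (p=9,w=1): C=26, w*C=1*26=26
Total weighted completion time = 150

150


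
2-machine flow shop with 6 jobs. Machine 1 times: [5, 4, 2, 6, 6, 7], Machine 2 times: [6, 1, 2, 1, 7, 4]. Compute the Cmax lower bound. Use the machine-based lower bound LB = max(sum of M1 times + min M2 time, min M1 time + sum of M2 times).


LB1 = sum(M1 times) + min(M2 times) = 30 + 1 = 31
LB2 = min(M1 times) + sum(M2 times) = 2 + 21 = 23
Lower bound = max(LB1, LB2) = max(31, 23) = 31

31


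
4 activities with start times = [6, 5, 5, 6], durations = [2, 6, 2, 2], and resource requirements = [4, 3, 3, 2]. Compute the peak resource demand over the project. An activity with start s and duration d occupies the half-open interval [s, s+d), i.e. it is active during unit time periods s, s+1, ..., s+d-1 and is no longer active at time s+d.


Each activity i is active on [start_i, start_i + duration_i).
Compute total resource usage per time slot:
  t=0: active resources = [], total = 0
  t=1: active resources = [], total = 0
  t=2: active resources = [], total = 0
  t=3: active resources = [], total = 0
  t=4: active resources = [], total = 0
  t=5: active resources = [3, 3], total = 6
  t=6: active resources = [4, 3, 3, 2], total = 12
  t=7: active resources = [4, 3, 2], total = 9
  t=8: active resources = [3], total = 3
  t=9: active resources = [3], total = 3
  t=10: active resources = [3], total = 3
Peak resource demand = 12

12


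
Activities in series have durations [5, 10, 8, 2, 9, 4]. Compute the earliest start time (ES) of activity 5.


Activity 5 starts after activities 1 through 4 complete.
Predecessor durations: [5, 10, 8, 2]
ES = 5 + 10 + 8 + 2 = 25

25


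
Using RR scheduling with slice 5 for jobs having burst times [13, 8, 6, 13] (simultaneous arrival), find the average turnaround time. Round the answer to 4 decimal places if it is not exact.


Time quantum = 5
Execution trace:
  J1 runs 5 units, time = 5
  J2 runs 5 units, time = 10
  J3 runs 5 units, time = 15
  J4 runs 5 units, time = 20
  J1 runs 5 units, time = 25
  J2 runs 3 units, time = 28
  J3 runs 1 units, time = 29
  J4 runs 5 units, time = 34
  J1 runs 3 units, time = 37
  J4 runs 3 units, time = 40
Finish times: [37, 28, 29, 40]
Average turnaround = 134/4 = 33.5

33.5


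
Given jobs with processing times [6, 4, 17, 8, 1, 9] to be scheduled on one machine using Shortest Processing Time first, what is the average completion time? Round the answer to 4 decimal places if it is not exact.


Sort jobs by processing time (SPT order): [1, 4, 6, 8, 9, 17]
Compute completion times sequentially:
  Job 1: processing = 1, completes at 1
  Job 2: processing = 4, completes at 5
  Job 3: processing = 6, completes at 11
  Job 4: processing = 8, completes at 19
  Job 5: processing = 9, completes at 28
  Job 6: processing = 17, completes at 45
Sum of completion times = 109
Average completion time = 109/6 = 18.1667

18.1667


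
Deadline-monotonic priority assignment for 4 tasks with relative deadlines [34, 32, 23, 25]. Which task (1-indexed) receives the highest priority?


Sort tasks by relative deadline (ascending):
  Task 3: deadline = 23
  Task 4: deadline = 25
  Task 2: deadline = 32
  Task 1: deadline = 34
Priority order (highest first): [3, 4, 2, 1]
Highest priority task = 3

3


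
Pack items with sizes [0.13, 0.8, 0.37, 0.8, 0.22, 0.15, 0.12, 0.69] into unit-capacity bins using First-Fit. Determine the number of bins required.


Place items sequentially using First-Fit:
  Item 0.13 -> new Bin 1
  Item 0.8 -> Bin 1 (now 0.93)
  Item 0.37 -> new Bin 2
  Item 0.8 -> new Bin 3
  Item 0.22 -> Bin 2 (now 0.59)
  Item 0.15 -> Bin 2 (now 0.74)
  Item 0.12 -> Bin 2 (now 0.86)
  Item 0.69 -> new Bin 4
Total bins used = 4

4


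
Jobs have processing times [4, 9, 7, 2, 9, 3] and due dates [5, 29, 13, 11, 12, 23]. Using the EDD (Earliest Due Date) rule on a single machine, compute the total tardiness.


Sort by due date (EDD order): [(4, 5), (2, 11), (9, 12), (7, 13), (3, 23), (9, 29)]
Compute completion times and tardiness:
  Job 1: p=4, d=5, C=4, tardiness=max(0,4-5)=0
  Job 2: p=2, d=11, C=6, tardiness=max(0,6-11)=0
  Job 3: p=9, d=12, C=15, tardiness=max(0,15-12)=3
  Job 4: p=7, d=13, C=22, tardiness=max(0,22-13)=9
  Job 5: p=3, d=23, C=25, tardiness=max(0,25-23)=2
  Job 6: p=9, d=29, C=34, tardiness=max(0,34-29)=5
Total tardiness = 19

19


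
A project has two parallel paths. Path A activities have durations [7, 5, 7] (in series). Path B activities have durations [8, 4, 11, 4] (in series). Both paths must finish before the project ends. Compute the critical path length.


Path A total = 7 + 5 + 7 = 19
Path B total = 8 + 4 + 11 + 4 = 27
Critical path = longest path = max(19, 27) = 27

27


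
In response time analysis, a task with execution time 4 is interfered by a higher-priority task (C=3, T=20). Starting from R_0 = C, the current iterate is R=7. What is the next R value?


R_next = C + ceil(R_prev / T_hp) * C_hp
ceil(7 / 20) = ceil(0.35) = 1
Interference = 1 * 3 = 3
R_next = 4 + 3 = 7
R_next = R_prev, so the iteration has converged (response time = 7).

7


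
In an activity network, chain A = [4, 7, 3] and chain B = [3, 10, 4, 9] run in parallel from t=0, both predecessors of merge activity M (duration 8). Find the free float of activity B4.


ES(B4) = sum of predecessors on chain B = 17
EF(B4) = ES + duration = 17 + 9 = 26
Successor of B4 is M. ES(M) = max(sum(A), sum(B)) = max(14, 26) = 26
Free float = ES(successor) - EF(current) = 26 - 26 = 0

0


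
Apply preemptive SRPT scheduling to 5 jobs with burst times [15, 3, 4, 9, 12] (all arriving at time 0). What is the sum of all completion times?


Since all jobs arrive at t=0, SRPT equals SPT ordering.
SPT order: [3, 4, 9, 12, 15]
Completion times:
  Job 1: p=3, C=3
  Job 2: p=4, C=7
  Job 3: p=9, C=16
  Job 4: p=12, C=28
  Job 5: p=15, C=43
Total completion time = 3 + 7 + 16 + 28 + 43 = 97

97


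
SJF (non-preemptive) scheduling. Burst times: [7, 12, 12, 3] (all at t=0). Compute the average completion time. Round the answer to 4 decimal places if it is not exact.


SJF order (ascending): [3, 7, 12, 12]
Completion times:
  Job 1: burst=3, C=3
  Job 2: burst=7, C=10
  Job 3: burst=12, C=22
  Job 4: burst=12, C=34
Average completion = 69/4 = 17.25

17.25


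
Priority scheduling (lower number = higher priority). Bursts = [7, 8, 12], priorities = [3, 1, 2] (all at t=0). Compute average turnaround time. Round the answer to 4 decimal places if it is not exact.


Sort by priority (ascending = highest first):
Order: [(1, 8), (2, 12), (3, 7)]
Completion times:
  Priority 1, burst=8, C=8
  Priority 2, burst=12, C=20
  Priority 3, burst=7, C=27
Average turnaround = 55/3 = 18.3333

18.3333


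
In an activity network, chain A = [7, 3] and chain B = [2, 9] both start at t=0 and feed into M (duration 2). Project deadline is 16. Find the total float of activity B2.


Forward pass: ES(B2) = sum of predecessors on chain B = 2
EF = ES + duration = 2 + 9 = 11
Backward pass: LF(M) = deadline = 16; LS(M) = 16 - 2 = 14
LF(B2) = LS(M) - sum(successors on chain B) = 14 - 0 = 14
LS = LF - duration = 14 - 9 = 5
Total float = LS - ES = 5 - 2 = 3

3


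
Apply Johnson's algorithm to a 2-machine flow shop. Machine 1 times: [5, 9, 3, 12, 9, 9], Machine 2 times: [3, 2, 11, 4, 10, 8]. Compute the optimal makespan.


Apply Johnson's rule:
  Group 1 (a <= b): [(3, 3, 11), (5, 9, 10)]
  Group 2 (a > b): [(6, 9, 8), (4, 12, 4), (1, 5, 3), (2, 9, 2)]
Optimal job order: [3, 5, 6, 4, 1, 2]
Schedule:
  Job 3: M1 done at 3, M2 done at 14
  Job 5: M1 done at 12, M2 done at 24
  Job 6: M1 done at 21, M2 done at 32
  Job 4: M1 done at 33, M2 done at 37
  Job 1: M1 done at 38, M2 done at 41
  Job 2: M1 done at 47, M2 done at 49
Makespan = 49

49


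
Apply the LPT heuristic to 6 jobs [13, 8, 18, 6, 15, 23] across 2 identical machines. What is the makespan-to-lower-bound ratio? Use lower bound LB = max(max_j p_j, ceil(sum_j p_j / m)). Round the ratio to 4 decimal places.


LPT order: [23, 18, 15, 13, 8, 6]
Machine loads after assignment: [42, 41]
LPT makespan = 42
Lower bound = max(max_job, ceil(total/2)) = max(23, 42) = 42
Ratio = 42 / 42 = 1.0

1.0


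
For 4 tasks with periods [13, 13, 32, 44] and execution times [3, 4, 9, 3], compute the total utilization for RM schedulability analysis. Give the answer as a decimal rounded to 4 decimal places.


Compute individual utilizations (exact fractions):
  Task 1: C/T = 3/13 (approx. 0.2308)
  Task 2: C/T = 4/13 (approx. 0.3077)
  Task 3: C/T = 9/32 (approx. 0.2813)
  Task 4: C/T = 3/44 (approx. 0.0682)
Total utilization U = 3/13 + 4/13 + 9/32 + 3/44 = 4063/4576
Rounded to 4 decimal places: U = 0.8879
RM (Liu & Layland) bound for 4 tasks = 0.756828; compare with U = 4063/4576 (approx. 0.887893)
bound < U <= 1, so the RM sufficient condition is not met (inconclusive; an exact test such as response-time analysis is needed).

0.8879


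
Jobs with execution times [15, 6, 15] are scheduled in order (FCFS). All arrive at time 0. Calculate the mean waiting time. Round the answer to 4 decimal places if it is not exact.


FCFS order (as given): [15, 6, 15]
Waiting times:
  Job 1: wait = 0
  Job 2: wait = 15
  Job 3: wait = 21
Sum of waiting times = 36
Average waiting time = 36/3 = 12.0

12.0


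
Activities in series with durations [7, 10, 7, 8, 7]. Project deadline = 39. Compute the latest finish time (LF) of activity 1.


LF(activity 1) = deadline - sum of successor durations
Successors: activities 2 through 5 with durations [10, 7, 8, 7]
Sum of successor durations = 32
LF = 39 - 32 = 7

7


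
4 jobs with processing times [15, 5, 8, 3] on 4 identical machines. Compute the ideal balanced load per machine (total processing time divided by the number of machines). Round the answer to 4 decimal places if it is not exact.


Total processing time = 15 + 5 + 8 + 3 = 31
Number of machines = 4
Ideal balanced load = 31 / 4 = 7.75

7.75


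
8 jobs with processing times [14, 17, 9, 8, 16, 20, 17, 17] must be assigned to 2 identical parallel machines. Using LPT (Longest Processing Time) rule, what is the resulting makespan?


Sort jobs in decreasing order (LPT): [20, 17, 17, 17, 16, 14, 9, 8]
Assign each job to the least loaded machine:
  Machine 1: jobs [20, 17, 14, 8], load = 59
  Machine 2: jobs [17, 17, 16, 9], load = 59
Makespan = max load = 59

59


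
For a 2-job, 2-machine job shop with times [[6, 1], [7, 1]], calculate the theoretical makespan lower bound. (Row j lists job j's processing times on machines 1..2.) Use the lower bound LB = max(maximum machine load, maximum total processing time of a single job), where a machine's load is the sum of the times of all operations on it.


Machine loads:
  Machine 1: 6 + 7 = 13
  Machine 2: 1 + 1 = 2
Max machine load = 13
Job totals:
  Job 1: 7
  Job 2: 8
Max job total = 8
Lower bound = max(13, 8) = 13

13


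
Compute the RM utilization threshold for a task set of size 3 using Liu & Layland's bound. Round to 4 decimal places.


Compute 2^(1/3) = 1.2599210499
Subtract 1: 1.2599210499 - 1 = 0.2599210499
Multiply by n: 3 * 0.2599210499 = 0.7797631497
Round to 4 dp: 0.7798

0.7798


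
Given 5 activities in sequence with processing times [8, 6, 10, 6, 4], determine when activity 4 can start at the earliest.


Activity 4 starts after activities 1 through 3 complete.
Predecessor durations: [8, 6, 10]
ES = 8 + 6 + 10 = 24

24


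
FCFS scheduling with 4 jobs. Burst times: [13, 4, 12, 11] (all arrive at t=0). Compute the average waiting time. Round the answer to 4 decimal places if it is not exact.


FCFS order (as given): [13, 4, 12, 11]
Waiting times:
  Job 1: wait = 0
  Job 2: wait = 13
  Job 3: wait = 17
  Job 4: wait = 29
Sum of waiting times = 59
Average waiting time = 59/4 = 14.75

14.75


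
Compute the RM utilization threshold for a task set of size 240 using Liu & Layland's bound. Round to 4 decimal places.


Compute 2^(1/240) = 1.0028922879
Subtract 1: 1.0028922879 - 1 = 0.0028922879
Multiply by n: 240 * 0.0028922879 = 0.6941490960
Round to 4 dp: 0.6941

0.6941


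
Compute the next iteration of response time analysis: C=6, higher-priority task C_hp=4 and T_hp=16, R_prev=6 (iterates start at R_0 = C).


R_next = C + ceil(R_prev / T_hp) * C_hp
ceil(6 / 16) = ceil(0.375) = 1
Interference = 1 * 4 = 4
R_next = 6 + 4 = 10

10


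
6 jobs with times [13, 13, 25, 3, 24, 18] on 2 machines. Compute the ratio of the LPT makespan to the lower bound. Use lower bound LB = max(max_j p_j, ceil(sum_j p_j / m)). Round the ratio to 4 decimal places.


LPT order: [25, 24, 18, 13, 13, 3]
Machine loads after assignment: [51, 45]
LPT makespan = 51
Lower bound = max(max_job, ceil(total/2)) = max(25, 48) = 48
Ratio = 51 / 48 = 1.0625

1.0625


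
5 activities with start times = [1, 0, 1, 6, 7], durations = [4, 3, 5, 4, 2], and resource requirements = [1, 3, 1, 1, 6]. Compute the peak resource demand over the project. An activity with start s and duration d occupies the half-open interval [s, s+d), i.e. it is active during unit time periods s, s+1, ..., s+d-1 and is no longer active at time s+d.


Each activity i is active on [start_i, start_i + duration_i).
Compute total resource usage per time slot:
  t=0: active resources = [3], total = 3
  t=1: active resources = [1, 3, 1], total = 5
  t=2: active resources = [1, 3, 1], total = 5
  t=3: active resources = [1, 1], total = 2
  t=4: active resources = [1, 1], total = 2
  t=5: active resources = [1], total = 1
  t=6: active resources = [1], total = 1
  t=7: active resources = [1, 6], total = 7
  t=8: active resources = [1, 6], total = 7
  t=9: active resources = [1], total = 1
Peak resource demand = 7

7


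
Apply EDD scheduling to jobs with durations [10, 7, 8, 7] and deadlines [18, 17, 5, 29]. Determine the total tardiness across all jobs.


Sort by due date (EDD order): [(8, 5), (7, 17), (10, 18), (7, 29)]
Compute completion times and tardiness:
  Job 1: p=8, d=5, C=8, tardiness=max(0,8-5)=3
  Job 2: p=7, d=17, C=15, tardiness=max(0,15-17)=0
  Job 3: p=10, d=18, C=25, tardiness=max(0,25-18)=7
  Job 4: p=7, d=29, C=32, tardiness=max(0,32-29)=3
Total tardiness = 13

13


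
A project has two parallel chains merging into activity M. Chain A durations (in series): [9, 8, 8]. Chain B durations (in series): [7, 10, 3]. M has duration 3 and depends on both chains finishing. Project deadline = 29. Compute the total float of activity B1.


Forward pass: ES(B1) = sum of predecessors on chain B = 0
EF = ES + duration = 0 + 7 = 7
Backward pass: LF(M) = deadline = 29; LS(M) = 29 - 3 = 26
LF(B1) = LS(M) - sum(successors on chain B) = 26 - 13 = 13
LS = LF - duration = 13 - 7 = 6
Total float = LS - ES = 6 - 0 = 6

6


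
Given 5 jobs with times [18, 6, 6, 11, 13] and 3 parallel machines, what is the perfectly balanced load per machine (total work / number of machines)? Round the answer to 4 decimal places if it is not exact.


Total processing time = 18 + 6 + 6 + 11 + 13 = 54
Number of machines = 3
Ideal balanced load = 54 / 3 = 18.0

18.0


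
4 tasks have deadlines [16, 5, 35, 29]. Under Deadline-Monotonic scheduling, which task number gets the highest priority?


Sort tasks by relative deadline (ascending):
  Task 2: deadline = 5
  Task 1: deadline = 16
  Task 4: deadline = 29
  Task 3: deadline = 35
Priority order (highest first): [2, 1, 4, 3]
Highest priority task = 2

2


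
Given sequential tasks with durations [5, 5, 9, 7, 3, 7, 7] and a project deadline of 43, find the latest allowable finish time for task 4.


LF(activity 4) = deadline - sum of successor durations
Successors: activities 5 through 7 with durations [3, 7, 7]
Sum of successor durations = 17
LF = 43 - 17 = 26

26


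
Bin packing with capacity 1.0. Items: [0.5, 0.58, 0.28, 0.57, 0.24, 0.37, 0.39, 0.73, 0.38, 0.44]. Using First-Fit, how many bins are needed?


Place items sequentially using First-Fit:
  Item 0.5 -> new Bin 1
  Item 0.58 -> new Bin 2
  Item 0.28 -> Bin 1 (now 0.78)
  Item 0.57 -> new Bin 3
  Item 0.24 -> Bin 2 (now 0.82)
  Item 0.37 -> Bin 3 (now 0.94)
  Item 0.39 -> new Bin 4
  Item 0.73 -> new Bin 5
  Item 0.38 -> Bin 4 (now 0.77)
  Item 0.44 -> new Bin 6
Total bins used = 6

6


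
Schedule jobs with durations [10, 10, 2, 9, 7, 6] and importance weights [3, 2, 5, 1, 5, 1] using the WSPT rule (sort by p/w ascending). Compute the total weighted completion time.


Compute p/w ratios and sort ascending (WSPT): [(2, 5), (7, 5), (10, 3), (10, 2), (6, 1), (9, 1)]
Compute weighted completion times:
  Job (p=2,w=5): C=2, w*C=5*2=10
  Job (p=7,w=5): C=9, w*C=5*9=45
  Job (p=10,w=3): C=19, w*C=3*19=57
  Job (p=10,w=2): C=29, w*C=2*29=58
  Job (p=6,w=1): C=35, w*C=1*35=35
  Job (p=9,w=1): C=44, w*C=1*44=44
Total weighted completion time = 249

249


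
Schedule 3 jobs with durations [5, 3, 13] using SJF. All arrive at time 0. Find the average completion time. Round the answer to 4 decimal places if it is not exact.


SJF order (ascending): [3, 5, 13]
Completion times:
  Job 1: burst=3, C=3
  Job 2: burst=5, C=8
  Job 3: burst=13, C=21
Average completion = 32/3 = 10.6667

10.6667


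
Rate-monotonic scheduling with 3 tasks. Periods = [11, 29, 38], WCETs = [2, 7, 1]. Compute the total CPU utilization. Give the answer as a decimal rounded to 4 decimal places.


Compute individual utilizations (exact fractions):
  Task 1: C/T = 2/11 (approx. 0.1818)
  Task 2: C/T = 7/29 (approx. 0.2414)
  Task 3: C/T = 1/38 (approx. 0.0263)
Total utilization U = 2/11 + 7/29 + 1/38 = 5449/12122
Rounded to 4 decimal places: U = 0.4495
RM (Liu & Layland) bound for 3 tasks = 0.779763; compare with U = 5449/12122 (approx. 0.449513)
U <= bound, so schedulable by RM sufficient condition.

0.4495


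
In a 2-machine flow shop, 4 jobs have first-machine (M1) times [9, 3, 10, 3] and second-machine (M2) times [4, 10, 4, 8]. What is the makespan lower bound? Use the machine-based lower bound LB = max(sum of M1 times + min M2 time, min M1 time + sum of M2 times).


LB1 = sum(M1 times) + min(M2 times) = 25 + 4 = 29
LB2 = min(M1 times) + sum(M2 times) = 3 + 26 = 29
Lower bound = max(LB1, LB2) = max(29, 29) = 29

29


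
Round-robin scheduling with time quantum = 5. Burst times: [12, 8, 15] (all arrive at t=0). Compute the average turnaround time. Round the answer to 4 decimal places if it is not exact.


Time quantum = 5
Execution trace:
  J1 runs 5 units, time = 5
  J2 runs 5 units, time = 10
  J3 runs 5 units, time = 15
  J1 runs 5 units, time = 20
  J2 runs 3 units, time = 23
  J3 runs 5 units, time = 28
  J1 runs 2 units, time = 30
  J3 runs 5 units, time = 35
Finish times: [30, 23, 35]
Average turnaround = 88/3 = 29.3333

29.3333


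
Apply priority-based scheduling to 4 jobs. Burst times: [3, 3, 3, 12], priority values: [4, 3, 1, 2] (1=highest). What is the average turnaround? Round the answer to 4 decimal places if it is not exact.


Sort by priority (ascending = highest first):
Order: [(1, 3), (2, 12), (3, 3), (4, 3)]
Completion times:
  Priority 1, burst=3, C=3
  Priority 2, burst=12, C=15
  Priority 3, burst=3, C=18
  Priority 4, burst=3, C=21
Average turnaround = 57/4 = 14.25

14.25


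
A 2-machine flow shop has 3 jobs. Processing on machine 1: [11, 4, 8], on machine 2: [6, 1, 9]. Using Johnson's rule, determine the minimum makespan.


Apply Johnson's rule:
  Group 1 (a <= b): [(3, 8, 9)]
  Group 2 (a > b): [(1, 11, 6), (2, 4, 1)]
Optimal job order: [3, 1, 2]
Schedule:
  Job 3: M1 done at 8, M2 done at 17
  Job 1: M1 done at 19, M2 done at 25
  Job 2: M1 done at 23, M2 done at 26
Makespan = 26

26


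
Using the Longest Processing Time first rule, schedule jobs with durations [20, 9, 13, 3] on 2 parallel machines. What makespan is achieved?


Sort jobs in decreasing order (LPT): [20, 13, 9, 3]
Assign each job to the least loaded machine:
  Machine 1: jobs [20, 3], load = 23
  Machine 2: jobs [13, 9], load = 22
Makespan = max load = 23

23


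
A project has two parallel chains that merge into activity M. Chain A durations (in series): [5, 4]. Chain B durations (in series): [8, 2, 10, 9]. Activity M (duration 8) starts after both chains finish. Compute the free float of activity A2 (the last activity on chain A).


ES(A2) = sum of predecessors on chain A = 5
EF(A2) = ES + duration = 5 + 4 = 9
Successor of A2 is M. ES(M) = max(sum(A), sum(B)) = max(9, 29) = 29
Free float = ES(successor) - EF(current) = 29 - 9 = 20

20


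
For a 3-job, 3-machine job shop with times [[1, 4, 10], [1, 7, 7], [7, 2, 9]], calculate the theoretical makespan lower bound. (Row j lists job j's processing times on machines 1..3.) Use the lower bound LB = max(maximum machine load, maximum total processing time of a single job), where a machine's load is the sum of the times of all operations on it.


Machine loads:
  Machine 1: 1 + 1 + 7 = 9
  Machine 2: 4 + 7 + 2 = 13
  Machine 3: 10 + 7 + 9 = 26
Max machine load = 26
Job totals:
  Job 1: 15
  Job 2: 15
  Job 3: 18
Max job total = 18
Lower bound = max(26, 18) = 26

26


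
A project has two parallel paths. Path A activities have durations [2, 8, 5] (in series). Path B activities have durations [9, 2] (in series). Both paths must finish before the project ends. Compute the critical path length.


Path A total = 2 + 8 + 5 = 15
Path B total = 9 + 2 = 11
Critical path = longest path = max(15, 11) = 15

15


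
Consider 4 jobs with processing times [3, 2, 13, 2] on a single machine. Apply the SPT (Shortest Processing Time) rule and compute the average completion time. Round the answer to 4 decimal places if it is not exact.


Sort jobs by processing time (SPT order): [2, 2, 3, 13]
Compute completion times sequentially:
  Job 1: processing = 2, completes at 2
  Job 2: processing = 2, completes at 4
  Job 3: processing = 3, completes at 7
  Job 4: processing = 13, completes at 20
Sum of completion times = 33
Average completion time = 33/4 = 8.25

8.25


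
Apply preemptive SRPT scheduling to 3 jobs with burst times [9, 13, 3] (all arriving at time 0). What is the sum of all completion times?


Since all jobs arrive at t=0, SRPT equals SPT ordering.
SPT order: [3, 9, 13]
Completion times:
  Job 1: p=3, C=3
  Job 2: p=9, C=12
  Job 3: p=13, C=25
Total completion time = 3 + 12 + 25 = 40

40


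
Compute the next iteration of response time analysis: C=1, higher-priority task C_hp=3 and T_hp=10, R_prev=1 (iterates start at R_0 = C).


R_next = C + ceil(R_prev / T_hp) * C_hp
ceil(1 / 10) = ceil(0.1) = 1
Interference = 1 * 3 = 3
R_next = 1 + 3 = 4

4


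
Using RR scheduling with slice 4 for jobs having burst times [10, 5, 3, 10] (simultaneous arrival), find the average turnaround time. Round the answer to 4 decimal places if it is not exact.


Time quantum = 4
Execution trace:
  J1 runs 4 units, time = 4
  J2 runs 4 units, time = 8
  J3 runs 3 units, time = 11
  J4 runs 4 units, time = 15
  J1 runs 4 units, time = 19
  J2 runs 1 units, time = 20
  J4 runs 4 units, time = 24
  J1 runs 2 units, time = 26
  J4 runs 2 units, time = 28
Finish times: [26, 20, 11, 28]
Average turnaround = 85/4 = 21.25

21.25
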